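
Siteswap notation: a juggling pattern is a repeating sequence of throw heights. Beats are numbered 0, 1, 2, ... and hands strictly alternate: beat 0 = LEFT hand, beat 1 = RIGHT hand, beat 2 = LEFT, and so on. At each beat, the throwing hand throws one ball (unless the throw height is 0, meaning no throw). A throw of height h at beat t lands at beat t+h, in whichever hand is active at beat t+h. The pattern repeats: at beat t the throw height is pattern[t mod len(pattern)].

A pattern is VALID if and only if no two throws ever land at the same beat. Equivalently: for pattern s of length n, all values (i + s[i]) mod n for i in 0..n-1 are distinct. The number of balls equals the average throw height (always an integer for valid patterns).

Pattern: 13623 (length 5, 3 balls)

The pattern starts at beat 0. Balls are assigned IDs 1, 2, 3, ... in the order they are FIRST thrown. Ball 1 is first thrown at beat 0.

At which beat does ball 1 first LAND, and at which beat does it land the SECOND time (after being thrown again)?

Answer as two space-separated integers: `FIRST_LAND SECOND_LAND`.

Answer: 1 4

Derivation:
Beat 0 (L): throw ball1 h=1 -> lands@1:R; in-air after throw: [b1@1:R]
Beat 1 (R): throw ball1 h=3 -> lands@4:L; in-air after throw: [b1@4:L]
Beat 2 (L): throw ball2 h=6 -> lands@8:L; in-air after throw: [b1@4:L b2@8:L]
Beat 3 (R): throw ball3 h=2 -> lands@5:R; in-air after throw: [b1@4:L b3@5:R b2@8:L]
Beat 4 (L): throw ball1 h=3 -> lands@7:R; in-air after throw: [b3@5:R b1@7:R b2@8:L]
Ball 1: thrown@0 h=1 -> first land @1; rethrown@1 h=3 -> second land @4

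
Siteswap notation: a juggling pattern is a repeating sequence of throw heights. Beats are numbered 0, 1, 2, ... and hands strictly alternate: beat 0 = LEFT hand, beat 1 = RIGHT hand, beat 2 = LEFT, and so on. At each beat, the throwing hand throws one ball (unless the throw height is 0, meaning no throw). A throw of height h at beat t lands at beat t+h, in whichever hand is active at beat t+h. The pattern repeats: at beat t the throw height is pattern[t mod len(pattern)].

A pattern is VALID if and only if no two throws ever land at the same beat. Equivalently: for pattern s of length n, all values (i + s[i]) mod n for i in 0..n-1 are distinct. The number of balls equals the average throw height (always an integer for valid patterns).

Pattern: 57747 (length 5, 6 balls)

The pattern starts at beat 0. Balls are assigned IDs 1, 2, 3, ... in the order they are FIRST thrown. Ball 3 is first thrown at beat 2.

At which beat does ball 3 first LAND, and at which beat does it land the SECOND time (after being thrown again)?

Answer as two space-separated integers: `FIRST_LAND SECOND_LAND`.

Answer: 9 16

Derivation:
Beat 0 (L): throw ball1 h=5 -> lands@5:R; in-air after throw: [b1@5:R]
Beat 1 (R): throw ball2 h=7 -> lands@8:L; in-air after throw: [b1@5:R b2@8:L]
Beat 2 (L): throw ball3 h=7 -> lands@9:R; in-air after throw: [b1@5:R b2@8:L b3@9:R]
Beat 3 (R): throw ball4 h=4 -> lands@7:R; in-air after throw: [b1@5:R b4@7:R b2@8:L b3@9:R]
Beat 4 (L): throw ball5 h=7 -> lands@11:R; in-air after throw: [b1@5:R b4@7:R b2@8:L b3@9:R b5@11:R]
Beat 5 (R): throw ball1 h=5 -> lands@10:L; in-air after throw: [b4@7:R b2@8:L b3@9:R b1@10:L b5@11:R]
Beat 6 (L): throw ball6 h=7 -> lands@13:R; in-air after throw: [b4@7:R b2@8:L b3@9:R b1@10:L b5@11:R b6@13:R]
Beat 7 (R): throw ball4 h=7 -> lands@14:L; in-air after throw: [b2@8:L b3@9:R b1@10:L b5@11:R b6@13:R b4@14:L]
Beat 8 (L): throw ball2 h=4 -> lands@12:L; in-air after throw: [b3@9:R b1@10:L b5@11:R b2@12:L b6@13:R b4@14:L]
Beat 9 (R): throw ball3 h=7 -> lands@16:L; in-air after throw: [b1@10:L b5@11:R b2@12:L b6@13:R b4@14:L b3@16:L]
Beat 10 (L): throw ball1 h=5 -> lands@15:R; in-air after throw: [b5@11:R b2@12:L b6@13:R b4@14:L b1@15:R b3@16:L]
Beat 11 (R): throw ball5 h=7 -> lands@18:L; in-air after throw: [b2@12:L b6@13:R b4@14:L b1@15:R b3@16:L b5@18:L]
Beat 12 (L): throw ball2 h=7 -> lands@19:R; in-air after throw: [b6@13:R b4@14:L b1@15:R b3@16:L b5@18:L b2@19:R]
Beat 13 (R): throw ball6 h=4 -> lands@17:R; in-air after throw: [b4@14:L b1@15:R b3@16:L b6@17:R b5@18:L b2@19:R]
Beat 14 (L): throw ball4 h=7 -> lands@21:R; in-air after throw: [b1@15:R b3@16:L b6@17:R b5@18:L b2@19:R b4@21:R]
Beat 15 (R): throw ball1 h=5 -> lands@20:L; in-air after throw: [b3@16:L b6@17:R b5@18:L b2@19:R b1@20:L b4@21:R]
Beat 16 (L): throw ball3 h=7 -> lands@23:R; in-air after throw: [b6@17:R b5@18:L b2@19:R b1@20:L b4@21:R b3@23:R]
Ball 3: thrown@2 h=7 -> first land @9; rethrown@9 h=7 -> second land @16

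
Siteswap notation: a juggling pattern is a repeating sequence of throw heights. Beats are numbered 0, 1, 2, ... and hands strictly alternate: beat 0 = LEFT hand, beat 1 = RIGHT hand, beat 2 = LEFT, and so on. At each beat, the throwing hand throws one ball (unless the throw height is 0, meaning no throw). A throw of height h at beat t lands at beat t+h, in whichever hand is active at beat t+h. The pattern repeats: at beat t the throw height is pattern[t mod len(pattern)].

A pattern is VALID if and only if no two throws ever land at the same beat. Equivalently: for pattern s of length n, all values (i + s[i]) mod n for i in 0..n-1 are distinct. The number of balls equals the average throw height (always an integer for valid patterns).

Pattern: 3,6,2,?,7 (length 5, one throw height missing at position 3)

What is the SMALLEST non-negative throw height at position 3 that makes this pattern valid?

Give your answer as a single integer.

Answer: 2

Derivation:
i=0: (0 + 3) mod 5 = 3
i=1: (1 + 6) mod 5 = 2
i=2: (2 + 2) mod 5 = 4
i=3: s[i]=? (unknown)
i=4: (4 + 7) mod 5 = 1
Known residues: [1, 2, 3, 4]; need a permutation of 0..4, so missing residue r = 0
Need (3 + s) mod 5 = 0; smallest s = (0 - 3) mod 5 = 2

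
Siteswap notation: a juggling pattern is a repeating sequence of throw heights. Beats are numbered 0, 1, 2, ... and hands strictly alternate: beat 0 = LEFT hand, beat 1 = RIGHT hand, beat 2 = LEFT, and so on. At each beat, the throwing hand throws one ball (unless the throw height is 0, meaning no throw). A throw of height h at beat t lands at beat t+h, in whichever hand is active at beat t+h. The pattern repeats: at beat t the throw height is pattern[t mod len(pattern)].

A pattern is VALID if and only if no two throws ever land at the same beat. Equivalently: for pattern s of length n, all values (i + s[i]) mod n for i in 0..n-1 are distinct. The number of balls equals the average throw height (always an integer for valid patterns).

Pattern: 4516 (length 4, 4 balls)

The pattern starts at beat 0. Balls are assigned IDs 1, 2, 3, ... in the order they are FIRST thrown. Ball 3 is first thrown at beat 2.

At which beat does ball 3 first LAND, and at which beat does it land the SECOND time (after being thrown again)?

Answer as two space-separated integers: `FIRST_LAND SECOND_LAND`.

Beat 0 (L): throw ball1 h=4 -> lands@4:L; in-air after throw: [b1@4:L]
Beat 1 (R): throw ball2 h=5 -> lands@6:L; in-air after throw: [b1@4:L b2@6:L]
Beat 2 (L): throw ball3 h=1 -> lands@3:R; in-air after throw: [b3@3:R b1@4:L b2@6:L]
Beat 3 (R): throw ball3 h=6 -> lands@9:R; in-air after throw: [b1@4:L b2@6:L b3@9:R]
Beat 4 (L): throw ball1 h=4 -> lands@8:L; in-air after throw: [b2@6:L b1@8:L b3@9:R]
Beat 5 (R): throw ball4 h=5 -> lands@10:L; in-air after throw: [b2@6:L b1@8:L b3@9:R b4@10:L]
Beat 6 (L): throw ball2 h=1 -> lands@7:R; in-air after throw: [b2@7:R b1@8:L b3@9:R b4@10:L]
Beat 7 (R): throw ball2 h=6 -> lands@13:R; in-air after throw: [b1@8:L b3@9:R b4@10:L b2@13:R]
Beat 8 (L): throw ball1 h=4 -> lands@12:L; in-air after throw: [b3@9:R b4@10:L b1@12:L b2@13:R]
Beat 9 (R): throw ball3 h=5 -> lands@14:L; in-air after throw: [b4@10:L b1@12:L b2@13:R b3@14:L]
Ball 3: thrown@2 h=1 -> first land @3; rethrown@3 h=6 -> second land @9

Answer: 3 9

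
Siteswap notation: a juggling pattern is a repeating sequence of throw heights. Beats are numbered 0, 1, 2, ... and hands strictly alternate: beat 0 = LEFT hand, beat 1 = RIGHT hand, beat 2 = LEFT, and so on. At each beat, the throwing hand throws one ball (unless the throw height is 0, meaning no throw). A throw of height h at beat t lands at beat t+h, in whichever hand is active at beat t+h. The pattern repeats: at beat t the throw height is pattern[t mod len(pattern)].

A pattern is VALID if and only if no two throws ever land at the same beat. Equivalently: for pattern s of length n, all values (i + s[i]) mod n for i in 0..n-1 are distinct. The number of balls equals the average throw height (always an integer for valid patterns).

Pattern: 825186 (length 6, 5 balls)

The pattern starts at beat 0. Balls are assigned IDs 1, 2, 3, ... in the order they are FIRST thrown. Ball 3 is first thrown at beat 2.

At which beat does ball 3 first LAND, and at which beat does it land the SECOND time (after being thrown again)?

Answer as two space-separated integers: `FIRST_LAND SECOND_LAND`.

Answer: 7 9

Derivation:
Beat 0 (L): throw ball1 h=8 -> lands@8:L; in-air after throw: [b1@8:L]
Beat 1 (R): throw ball2 h=2 -> lands@3:R; in-air after throw: [b2@3:R b1@8:L]
Beat 2 (L): throw ball3 h=5 -> lands@7:R; in-air after throw: [b2@3:R b3@7:R b1@8:L]
Beat 3 (R): throw ball2 h=1 -> lands@4:L; in-air after throw: [b2@4:L b3@7:R b1@8:L]
Beat 4 (L): throw ball2 h=8 -> lands@12:L; in-air after throw: [b3@7:R b1@8:L b2@12:L]
Beat 5 (R): throw ball4 h=6 -> lands@11:R; in-air after throw: [b3@7:R b1@8:L b4@11:R b2@12:L]
Beat 6 (L): throw ball5 h=8 -> lands@14:L; in-air after throw: [b3@7:R b1@8:L b4@11:R b2@12:L b5@14:L]
Beat 7 (R): throw ball3 h=2 -> lands@9:R; in-air after throw: [b1@8:L b3@9:R b4@11:R b2@12:L b5@14:L]
Beat 8 (L): throw ball1 h=5 -> lands@13:R; in-air after throw: [b3@9:R b4@11:R b2@12:L b1@13:R b5@14:L]
Beat 9 (R): throw ball3 h=1 -> lands@10:L; in-air after throw: [b3@10:L b4@11:R b2@12:L b1@13:R b5@14:L]
Ball 3: thrown@2 h=5 -> first land @7; rethrown@7 h=2 -> second land @9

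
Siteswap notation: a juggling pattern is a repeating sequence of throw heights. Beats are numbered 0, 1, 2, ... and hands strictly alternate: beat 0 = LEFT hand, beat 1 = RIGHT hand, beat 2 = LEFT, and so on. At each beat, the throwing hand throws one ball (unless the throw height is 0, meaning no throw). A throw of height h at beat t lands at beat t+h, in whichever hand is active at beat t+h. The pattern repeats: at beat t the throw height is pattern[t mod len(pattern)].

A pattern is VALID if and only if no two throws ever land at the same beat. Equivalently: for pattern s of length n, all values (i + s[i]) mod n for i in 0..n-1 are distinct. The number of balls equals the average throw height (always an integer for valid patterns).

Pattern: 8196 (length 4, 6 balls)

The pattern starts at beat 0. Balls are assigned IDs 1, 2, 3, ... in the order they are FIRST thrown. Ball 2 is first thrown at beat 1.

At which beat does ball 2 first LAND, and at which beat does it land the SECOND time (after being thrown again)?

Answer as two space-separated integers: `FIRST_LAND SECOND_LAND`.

Beat 0 (L): throw ball1 h=8 -> lands@8:L; in-air after throw: [b1@8:L]
Beat 1 (R): throw ball2 h=1 -> lands@2:L; in-air after throw: [b2@2:L b1@8:L]
Beat 2 (L): throw ball2 h=9 -> lands@11:R; in-air after throw: [b1@8:L b2@11:R]
Beat 3 (R): throw ball3 h=6 -> lands@9:R; in-air after throw: [b1@8:L b3@9:R b2@11:R]
Beat 4 (L): throw ball4 h=8 -> lands@12:L; in-air after throw: [b1@8:L b3@9:R b2@11:R b4@12:L]
Beat 5 (R): throw ball5 h=1 -> lands@6:L; in-air after throw: [b5@6:L b1@8:L b3@9:R b2@11:R b4@12:L]
Beat 6 (L): throw ball5 h=9 -> lands@15:R; in-air after throw: [b1@8:L b3@9:R b2@11:R b4@12:L b5@15:R]
Beat 7 (R): throw ball6 h=6 -> lands@13:R; in-air after throw: [b1@8:L b3@9:R b2@11:R b4@12:L b6@13:R b5@15:R]
Beat 8 (L): throw ball1 h=8 -> lands@16:L; in-air after throw: [b3@9:R b2@11:R b4@12:L b6@13:R b5@15:R b1@16:L]
Beat 9 (R): throw ball3 h=1 -> lands@10:L; in-air after throw: [b3@10:L b2@11:R b4@12:L b6@13:R b5@15:R b1@16:L]
Beat 10 (L): throw ball3 h=9 -> lands@19:R; in-air after throw: [b2@11:R b4@12:L b6@13:R b5@15:R b1@16:L b3@19:R]
Beat 11 (R): throw ball2 h=6 -> lands@17:R; in-air after throw: [b4@12:L b6@13:R b5@15:R b1@16:L b2@17:R b3@19:R]
Ball 2: thrown@1 h=1 -> first land @2; rethrown@2 h=9 -> second land @11

Answer: 2 11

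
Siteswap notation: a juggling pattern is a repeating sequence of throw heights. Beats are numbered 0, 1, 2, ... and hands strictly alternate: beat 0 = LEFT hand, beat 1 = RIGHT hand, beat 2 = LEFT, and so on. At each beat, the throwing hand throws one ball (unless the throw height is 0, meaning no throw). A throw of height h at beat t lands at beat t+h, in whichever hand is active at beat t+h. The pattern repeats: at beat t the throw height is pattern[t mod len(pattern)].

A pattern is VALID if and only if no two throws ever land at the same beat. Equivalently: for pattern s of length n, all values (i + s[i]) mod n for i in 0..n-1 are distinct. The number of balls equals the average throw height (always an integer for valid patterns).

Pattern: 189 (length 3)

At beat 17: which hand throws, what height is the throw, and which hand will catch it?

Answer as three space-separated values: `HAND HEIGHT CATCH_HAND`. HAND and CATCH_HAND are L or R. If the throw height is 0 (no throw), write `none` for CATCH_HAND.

Answer: R 9 L

Derivation:
Beat 17: 17 mod 2 = 1, so hand = R
Throw height = pattern[17 mod 3] = pattern[2] = 9
Lands at beat 17+9=26, 26 mod 2 = 0, so catch hand = L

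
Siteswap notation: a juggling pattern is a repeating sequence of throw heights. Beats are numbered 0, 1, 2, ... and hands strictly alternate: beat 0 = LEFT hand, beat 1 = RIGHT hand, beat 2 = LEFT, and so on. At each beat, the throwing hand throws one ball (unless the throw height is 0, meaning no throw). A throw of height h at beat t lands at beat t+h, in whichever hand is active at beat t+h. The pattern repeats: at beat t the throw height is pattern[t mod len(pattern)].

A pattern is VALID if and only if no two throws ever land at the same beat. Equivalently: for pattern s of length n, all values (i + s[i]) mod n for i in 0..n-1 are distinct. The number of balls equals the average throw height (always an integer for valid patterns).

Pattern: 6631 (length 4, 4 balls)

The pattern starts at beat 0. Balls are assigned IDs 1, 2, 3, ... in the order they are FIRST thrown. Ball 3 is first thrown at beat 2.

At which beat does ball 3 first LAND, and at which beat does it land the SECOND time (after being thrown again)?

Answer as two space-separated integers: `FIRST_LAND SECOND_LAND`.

Beat 0 (L): throw ball1 h=6 -> lands@6:L; in-air after throw: [b1@6:L]
Beat 1 (R): throw ball2 h=6 -> lands@7:R; in-air after throw: [b1@6:L b2@7:R]
Beat 2 (L): throw ball3 h=3 -> lands@5:R; in-air after throw: [b3@5:R b1@6:L b2@7:R]
Beat 3 (R): throw ball4 h=1 -> lands@4:L; in-air after throw: [b4@4:L b3@5:R b1@6:L b2@7:R]
Beat 4 (L): throw ball4 h=6 -> lands@10:L; in-air after throw: [b3@5:R b1@6:L b2@7:R b4@10:L]
Beat 5 (R): throw ball3 h=6 -> lands@11:R; in-air after throw: [b1@6:L b2@7:R b4@10:L b3@11:R]
Beat 6 (L): throw ball1 h=3 -> lands@9:R; in-air after throw: [b2@7:R b1@9:R b4@10:L b3@11:R]
Beat 7 (R): throw ball2 h=1 -> lands@8:L; in-air after throw: [b2@8:L b1@9:R b4@10:L b3@11:R]
Beat 8 (L): throw ball2 h=6 -> lands@14:L; in-air after throw: [b1@9:R b4@10:L b3@11:R b2@14:L]
Beat 9 (R): throw ball1 h=6 -> lands@15:R; in-air after throw: [b4@10:L b3@11:R b2@14:L b1@15:R]
Beat 10 (L): throw ball4 h=3 -> lands@13:R; in-air after throw: [b3@11:R b4@13:R b2@14:L b1@15:R]
Beat 11 (R): throw ball3 h=1 -> lands@12:L; in-air after throw: [b3@12:L b4@13:R b2@14:L b1@15:R]
Ball 3: thrown@2 h=3 -> first land @5; rethrown@5 h=6 -> second land @11

Answer: 5 11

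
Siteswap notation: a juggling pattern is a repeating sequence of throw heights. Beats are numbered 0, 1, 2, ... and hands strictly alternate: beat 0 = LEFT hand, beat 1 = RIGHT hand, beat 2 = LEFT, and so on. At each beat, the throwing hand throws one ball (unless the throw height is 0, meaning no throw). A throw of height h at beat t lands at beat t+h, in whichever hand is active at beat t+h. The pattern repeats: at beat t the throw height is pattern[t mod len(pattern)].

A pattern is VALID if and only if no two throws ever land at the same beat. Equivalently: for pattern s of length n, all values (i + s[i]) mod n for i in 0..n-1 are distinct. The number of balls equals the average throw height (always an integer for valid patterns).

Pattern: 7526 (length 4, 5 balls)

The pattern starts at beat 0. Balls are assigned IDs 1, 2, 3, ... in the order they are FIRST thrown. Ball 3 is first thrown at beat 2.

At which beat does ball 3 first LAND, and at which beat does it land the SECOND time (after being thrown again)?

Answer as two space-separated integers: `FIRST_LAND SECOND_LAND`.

Beat 0 (L): throw ball1 h=7 -> lands@7:R; in-air after throw: [b1@7:R]
Beat 1 (R): throw ball2 h=5 -> lands@6:L; in-air after throw: [b2@6:L b1@7:R]
Beat 2 (L): throw ball3 h=2 -> lands@4:L; in-air after throw: [b3@4:L b2@6:L b1@7:R]
Beat 3 (R): throw ball4 h=6 -> lands@9:R; in-air after throw: [b3@4:L b2@6:L b1@7:R b4@9:R]
Beat 4 (L): throw ball3 h=7 -> lands@11:R; in-air after throw: [b2@6:L b1@7:R b4@9:R b3@11:R]
Beat 5 (R): throw ball5 h=5 -> lands@10:L; in-air after throw: [b2@6:L b1@7:R b4@9:R b5@10:L b3@11:R]
Beat 6 (L): throw ball2 h=2 -> lands@8:L; in-air after throw: [b1@7:R b2@8:L b4@9:R b5@10:L b3@11:R]
Beat 7 (R): throw ball1 h=6 -> lands@13:R; in-air after throw: [b2@8:L b4@9:R b5@10:L b3@11:R b1@13:R]
Beat 8 (L): throw ball2 h=7 -> lands@15:R; in-air after throw: [b4@9:R b5@10:L b3@11:R b1@13:R b2@15:R]
Beat 9 (R): throw ball4 h=5 -> lands@14:L; in-air after throw: [b5@10:L b3@11:R b1@13:R b4@14:L b2@15:R]
Beat 10 (L): throw ball5 h=2 -> lands@12:L; in-air after throw: [b3@11:R b5@12:L b1@13:R b4@14:L b2@15:R]
Beat 11 (R): throw ball3 h=6 -> lands@17:R; in-air after throw: [b5@12:L b1@13:R b4@14:L b2@15:R b3@17:R]
Ball 3: thrown@2 h=2 -> first land @4; rethrown@4 h=7 -> second land @11

Answer: 4 11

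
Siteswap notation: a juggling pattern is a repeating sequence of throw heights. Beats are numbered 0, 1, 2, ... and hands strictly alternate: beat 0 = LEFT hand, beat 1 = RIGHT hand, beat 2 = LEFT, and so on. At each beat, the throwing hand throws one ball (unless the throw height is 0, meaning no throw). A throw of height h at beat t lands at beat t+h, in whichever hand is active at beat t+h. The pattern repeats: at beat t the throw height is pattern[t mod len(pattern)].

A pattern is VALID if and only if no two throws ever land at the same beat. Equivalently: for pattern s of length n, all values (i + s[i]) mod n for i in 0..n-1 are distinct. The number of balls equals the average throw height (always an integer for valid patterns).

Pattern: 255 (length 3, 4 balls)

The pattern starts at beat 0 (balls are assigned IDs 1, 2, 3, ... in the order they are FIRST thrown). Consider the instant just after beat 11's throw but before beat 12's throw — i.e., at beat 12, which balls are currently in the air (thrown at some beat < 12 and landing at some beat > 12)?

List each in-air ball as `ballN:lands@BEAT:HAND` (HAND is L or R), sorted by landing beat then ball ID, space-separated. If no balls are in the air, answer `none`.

Answer: ball2:lands@13:R ball3:lands@15:R ball4:lands@16:L

Derivation:
Beat 0 (L): throw ball1 h=2 -> lands@2:L; in-air after throw: [b1@2:L]
Beat 1 (R): throw ball2 h=5 -> lands@6:L; in-air after throw: [b1@2:L b2@6:L]
Beat 2 (L): throw ball1 h=5 -> lands@7:R; in-air after throw: [b2@6:L b1@7:R]
Beat 3 (R): throw ball3 h=2 -> lands@5:R; in-air after throw: [b3@5:R b2@6:L b1@7:R]
Beat 4 (L): throw ball4 h=5 -> lands@9:R; in-air after throw: [b3@5:R b2@6:L b1@7:R b4@9:R]
Beat 5 (R): throw ball3 h=5 -> lands@10:L; in-air after throw: [b2@6:L b1@7:R b4@9:R b3@10:L]
Beat 6 (L): throw ball2 h=2 -> lands@8:L; in-air after throw: [b1@7:R b2@8:L b4@9:R b3@10:L]
Beat 7 (R): throw ball1 h=5 -> lands@12:L; in-air after throw: [b2@8:L b4@9:R b3@10:L b1@12:L]
Beat 8 (L): throw ball2 h=5 -> lands@13:R; in-air after throw: [b4@9:R b3@10:L b1@12:L b2@13:R]
Beat 9 (R): throw ball4 h=2 -> lands@11:R; in-air after throw: [b3@10:L b4@11:R b1@12:L b2@13:R]
Beat 10 (L): throw ball3 h=5 -> lands@15:R; in-air after throw: [b4@11:R b1@12:L b2@13:R b3@15:R]
Beat 11 (R): throw ball4 h=5 -> lands@16:L; in-air after throw: [b1@12:L b2@13:R b3@15:R b4@16:L]
Beat 12 (L): throw ball1 h=2 -> lands@14:L; in-air after throw: [b2@13:R b1@14:L b3@15:R b4@16:L]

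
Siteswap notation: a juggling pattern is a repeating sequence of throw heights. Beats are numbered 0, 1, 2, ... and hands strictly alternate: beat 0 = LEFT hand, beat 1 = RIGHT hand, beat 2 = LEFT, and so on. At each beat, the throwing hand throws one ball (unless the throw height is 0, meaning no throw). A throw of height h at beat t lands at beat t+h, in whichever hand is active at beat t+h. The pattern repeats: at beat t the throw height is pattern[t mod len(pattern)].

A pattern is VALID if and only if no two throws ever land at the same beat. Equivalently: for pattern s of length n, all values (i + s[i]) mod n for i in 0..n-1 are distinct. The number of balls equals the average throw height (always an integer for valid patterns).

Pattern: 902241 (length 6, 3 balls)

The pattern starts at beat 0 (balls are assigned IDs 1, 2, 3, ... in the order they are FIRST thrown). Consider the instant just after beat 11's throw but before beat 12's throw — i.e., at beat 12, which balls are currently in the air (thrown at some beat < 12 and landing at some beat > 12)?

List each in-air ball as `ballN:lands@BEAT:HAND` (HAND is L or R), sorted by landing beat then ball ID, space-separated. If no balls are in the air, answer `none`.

Beat 0 (L): throw ball1 h=9 -> lands@9:R; in-air after throw: [b1@9:R]
Beat 2 (L): throw ball2 h=2 -> lands@4:L; in-air after throw: [b2@4:L b1@9:R]
Beat 3 (R): throw ball3 h=2 -> lands@5:R; in-air after throw: [b2@4:L b3@5:R b1@9:R]
Beat 4 (L): throw ball2 h=4 -> lands@8:L; in-air after throw: [b3@5:R b2@8:L b1@9:R]
Beat 5 (R): throw ball3 h=1 -> lands@6:L; in-air after throw: [b3@6:L b2@8:L b1@9:R]
Beat 6 (L): throw ball3 h=9 -> lands@15:R; in-air after throw: [b2@8:L b1@9:R b3@15:R]
Beat 8 (L): throw ball2 h=2 -> lands@10:L; in-air after throw: [b1@9:R b2@10:L b3@15:R]
Beat 9 (R): throw ball1 h=2 -> lands@11:R; in-air after throw: [b2@10:L b1@11:R b3@15:R]
Beat 10 (L): throw ball2 h=4 -> lands@14:L; in-air after throw: [b1@11:R b2@14:L b3@15:R]
Beat 11 (R): throw ball1 h=1 -> lands@12:L; in-air after throw: [b1@12:L b2@14:L b3@15:R]
Beat 12 (L): throw ball1 h=9 -> lands@21:R; in-air after throw: [b2@14:L b3@15:R b1@21:R]

Answer: ball2:lands@14:L ball3:lands@15:R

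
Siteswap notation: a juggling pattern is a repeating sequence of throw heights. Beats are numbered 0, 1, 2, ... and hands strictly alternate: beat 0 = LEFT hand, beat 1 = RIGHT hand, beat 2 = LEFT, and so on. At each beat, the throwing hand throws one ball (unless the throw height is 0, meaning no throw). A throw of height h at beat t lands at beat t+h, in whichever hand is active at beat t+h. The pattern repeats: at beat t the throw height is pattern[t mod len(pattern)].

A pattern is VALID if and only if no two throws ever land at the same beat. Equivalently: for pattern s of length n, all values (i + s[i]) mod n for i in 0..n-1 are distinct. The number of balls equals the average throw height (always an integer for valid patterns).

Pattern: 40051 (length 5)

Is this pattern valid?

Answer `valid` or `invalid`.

Answer: valid

Derivation:
i=0: (i + s[i]) mod n = (0 + 4) mod 5 = 4
i=1: (i + s[i]) mod n = (1 + 0) mod 5 = 1
i=2: (i + s[i]) mod n = (2 + 0) mod 5 = 2
i=3: (i + s[i]) mod n = (3 + 5) mod 5 = 3
i=4: (i + s[i]) mod n = (4 + 1) mod 5 = 0
Residues: [4, 1, 2, 3, 0], distinct: True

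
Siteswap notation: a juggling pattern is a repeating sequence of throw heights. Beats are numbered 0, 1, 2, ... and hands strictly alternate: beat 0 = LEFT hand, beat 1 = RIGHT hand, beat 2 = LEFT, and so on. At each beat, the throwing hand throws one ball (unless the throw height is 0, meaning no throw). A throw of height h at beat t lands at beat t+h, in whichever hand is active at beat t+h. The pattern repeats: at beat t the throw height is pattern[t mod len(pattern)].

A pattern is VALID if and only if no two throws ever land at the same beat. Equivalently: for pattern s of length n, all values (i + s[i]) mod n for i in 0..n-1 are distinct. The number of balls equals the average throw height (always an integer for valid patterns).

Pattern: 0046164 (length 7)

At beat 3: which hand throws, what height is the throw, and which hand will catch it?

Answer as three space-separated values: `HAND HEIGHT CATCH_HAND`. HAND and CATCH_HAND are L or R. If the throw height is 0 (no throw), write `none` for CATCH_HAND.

Answer: R 6 R

Derivation:
Beat 3: 3 mod 2 = 1, so hand = R
Throw height = pattern[3 mod 7] = pattern[3] = 6
Lands at beat 3+6=9, 9 mod 2 = 1, so catch hand = R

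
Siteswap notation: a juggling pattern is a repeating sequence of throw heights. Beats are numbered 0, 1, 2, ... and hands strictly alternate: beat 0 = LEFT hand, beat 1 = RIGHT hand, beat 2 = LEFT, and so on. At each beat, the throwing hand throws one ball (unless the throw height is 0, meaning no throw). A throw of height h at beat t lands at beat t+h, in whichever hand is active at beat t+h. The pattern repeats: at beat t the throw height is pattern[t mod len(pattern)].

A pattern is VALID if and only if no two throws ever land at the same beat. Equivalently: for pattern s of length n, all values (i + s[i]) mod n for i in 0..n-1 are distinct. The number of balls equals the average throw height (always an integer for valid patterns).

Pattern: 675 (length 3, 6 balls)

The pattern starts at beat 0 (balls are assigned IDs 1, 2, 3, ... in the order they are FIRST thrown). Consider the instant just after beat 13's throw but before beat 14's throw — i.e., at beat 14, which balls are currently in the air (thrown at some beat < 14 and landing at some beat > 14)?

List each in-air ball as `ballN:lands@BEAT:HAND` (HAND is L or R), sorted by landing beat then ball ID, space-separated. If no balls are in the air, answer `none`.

Beat 0 (L): throw ball1 h=6 -> lands@6:L; in-air after throw: [b1@6:L]
Beat 1 (R): throw ball2 h=7 -> lands@8:L; in-air after throw: [b1@6:L b2@8:L]
Beat 2 (L): throw ball3 h=5 -> lands@7:R; in-air after throw: [b1@6:L b3@7:R b2@8:L]
Beat 3 (R): throw ball4 h=6 -> lands@9:R; in-air after throw: [b1@6:L b3@7:R b2@8:L b4@9:R]
Beat 4 (L): throw ball5 h=7 -> lands@11:R; in-air after throw: [b1@6:L b3@7:R b2@8:L b4@9:R b5@11:R]
Beat 5 (R): throw ball6 h=5 -> lands@10:L; in-air after throw: [b1@6:L b3@7:R b2@8:L b4@9:R b6@10:L b5@11:R]
Beat 6 (L): throw ball1 h=6 -> lands@12:L; in-air after throw: [b3@7:R b2@8:L b4@9:R b6@10:L b5@11:R b1@12:L]
Beat 7 (R): throw ball3 h=7 -> lands@14:L; in-air after throw: [b2@8:L b4@9:R b6@10:L b5@11:R b1@12:L b3@14:L]
Beat 8 (L): throw ball2 h=5 -> lands@13:R; in-air after throw: [b4@9:R b6@10:L b5@11:R b1@12:L b2@13:R b3@14:L]
Beat 9 (R): throw ball4 h=6 -> lands@15:R; in-air after throw: [b6@10:L b5@11:R b1@12:L b2@13:R b3@14:L b4@15:R]
Beat 10 (L): throw ball6 h=7 -> lands@17:R; in-air after throw: [b5@11:R b1@12:L b2@13:R b3@14:L b4@15:R b6@17:R]
Beat 11 (R): throw ball5 h=5 -> lands@16:L; in-air after throw: [b1@12:L b2@13:R b3@14:L b4@15:R b5@16:L b6@17:R]
Beat 12 (L): throw ball1 h=6 -> lands@18:L; in-air after throw: [b2@13:R b3@14:L b4@15:R b5@16:L b6@17:R b1@18:L]
Beat 13 (R): throw ball2 h=7 -> lands@20:L; in-air after throw: [b3@14:L b4@15:R b5@16:L b6@17:R b1@18:L b2@20:L]
Beat 14 (L): throw ball3 h=5 -> lands@19:R; in-air after throw: [b4@15:R b5@16:L b6@17:R b1@18:L b3@19:R b2@20:L]

Answer: ball4:lands@15:R ball5:lands@16:L ball6:lands@17:R ball1:lands@18:L ball2:lands@20:L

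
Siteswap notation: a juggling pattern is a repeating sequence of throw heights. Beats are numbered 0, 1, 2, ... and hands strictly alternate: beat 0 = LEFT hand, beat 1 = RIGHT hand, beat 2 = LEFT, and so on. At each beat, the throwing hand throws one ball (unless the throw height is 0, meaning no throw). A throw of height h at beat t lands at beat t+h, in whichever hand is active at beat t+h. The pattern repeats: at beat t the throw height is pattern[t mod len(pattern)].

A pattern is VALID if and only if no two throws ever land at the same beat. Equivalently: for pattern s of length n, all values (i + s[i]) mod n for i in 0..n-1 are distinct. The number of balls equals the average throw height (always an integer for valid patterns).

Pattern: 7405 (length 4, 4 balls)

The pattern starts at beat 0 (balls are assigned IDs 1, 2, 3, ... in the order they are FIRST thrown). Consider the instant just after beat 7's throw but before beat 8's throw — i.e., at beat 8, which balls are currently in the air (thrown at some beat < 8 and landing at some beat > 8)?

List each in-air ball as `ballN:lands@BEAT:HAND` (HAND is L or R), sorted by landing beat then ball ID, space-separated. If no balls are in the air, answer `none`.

Beat 0 (L): throw ball1 h=7 -> lands@7:R; in-air after throw: [b1@7:R]
Beat 1 (R): throw ball2 h=4 -> lands@5:R; in-air after throw: [b2@5:R b1@7:R]
Beat 3 (R): throw ball3 h=5 -> lands@8:L; in-air after throw: [b2@5:R b1@7:R b3@8:L]
Beat 4 (L): throw ball4 h=7 -> lands@11:R; in-air after throw: [b2@5:R b1@7:R b3@8:L b4@11:R]
Beat 5 (R): throw ball2 h=4 -> lands@9:R; in-air after throw: [b1@7:R b3@8:L b2@9:R b4@11:R]
Beat 7 (R): throw ball1 h=5 -> lands@12:L; in-air after throw: [b3@8:L b2@9:R b4@11:R b1@12:L]
Beat 8 (L): throw ball3 h=7 -> lands@15:R; in-air after throw: [b2@9:R b4@11:R b1@12:L b3@15:R]

Answer: ball2:lands@9:R ball4:lands@11:R ball1:lands@12:L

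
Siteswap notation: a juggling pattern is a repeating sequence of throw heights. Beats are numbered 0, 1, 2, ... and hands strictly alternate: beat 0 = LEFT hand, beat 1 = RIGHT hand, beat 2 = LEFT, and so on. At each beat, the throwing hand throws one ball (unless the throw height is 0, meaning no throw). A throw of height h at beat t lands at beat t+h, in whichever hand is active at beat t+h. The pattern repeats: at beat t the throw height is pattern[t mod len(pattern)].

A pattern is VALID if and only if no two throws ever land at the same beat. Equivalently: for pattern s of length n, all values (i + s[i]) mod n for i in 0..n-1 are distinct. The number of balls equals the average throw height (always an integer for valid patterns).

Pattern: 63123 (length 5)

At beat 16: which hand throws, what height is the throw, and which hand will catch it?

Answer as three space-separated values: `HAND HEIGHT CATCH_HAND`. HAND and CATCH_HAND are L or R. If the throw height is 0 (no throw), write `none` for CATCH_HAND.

Beat 16: 16 mod 2 = 0, so hand = L
Throw height = pattern[16 mod 5] = pattern[1] = 3
Lands at beat 16+3=19, 19 mod 2 = 1, so catch hand = R

Answer: L 3 R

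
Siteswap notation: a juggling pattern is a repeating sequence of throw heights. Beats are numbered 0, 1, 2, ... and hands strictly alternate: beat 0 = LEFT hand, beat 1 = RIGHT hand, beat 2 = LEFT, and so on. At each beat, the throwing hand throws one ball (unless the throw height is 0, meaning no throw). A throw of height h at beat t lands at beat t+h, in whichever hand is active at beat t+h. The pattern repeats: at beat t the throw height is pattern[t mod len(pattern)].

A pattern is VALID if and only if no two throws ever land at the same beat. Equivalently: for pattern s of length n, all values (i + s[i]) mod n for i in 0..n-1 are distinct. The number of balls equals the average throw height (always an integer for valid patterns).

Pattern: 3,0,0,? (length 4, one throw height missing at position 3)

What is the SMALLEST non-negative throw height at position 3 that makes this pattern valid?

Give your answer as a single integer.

i=0: (0 + 3) mod 4 = 3
i=1: (1 + 0) mod 4 = 1
i=2: (2 + 0) mod 4 = 2
i=3: s[i]=? (unknown)
Known residues: [1, 2, 3]; need a permutation of 0..3, so missing residue r = 0
Need (3 + s) mod 4 = 0; smallest s = (0 - 3) mod 4 = 1

Answer: 1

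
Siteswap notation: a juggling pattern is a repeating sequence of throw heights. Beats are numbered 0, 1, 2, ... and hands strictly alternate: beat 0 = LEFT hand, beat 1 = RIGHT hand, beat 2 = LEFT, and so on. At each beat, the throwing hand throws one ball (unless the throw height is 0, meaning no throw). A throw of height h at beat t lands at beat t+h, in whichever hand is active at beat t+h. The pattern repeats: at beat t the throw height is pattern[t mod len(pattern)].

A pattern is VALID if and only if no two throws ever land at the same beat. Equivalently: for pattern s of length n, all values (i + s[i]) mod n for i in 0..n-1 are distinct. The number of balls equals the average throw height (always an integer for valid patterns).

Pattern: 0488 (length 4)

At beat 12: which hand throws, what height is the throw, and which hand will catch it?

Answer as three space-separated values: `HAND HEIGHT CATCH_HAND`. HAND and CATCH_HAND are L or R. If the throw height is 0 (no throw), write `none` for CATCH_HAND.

Beat 12: 12 mod 2 = 0, so hand = L
Throw height = pattern[12 mod 4] = pattern[0] = 0

Answer: L 0 none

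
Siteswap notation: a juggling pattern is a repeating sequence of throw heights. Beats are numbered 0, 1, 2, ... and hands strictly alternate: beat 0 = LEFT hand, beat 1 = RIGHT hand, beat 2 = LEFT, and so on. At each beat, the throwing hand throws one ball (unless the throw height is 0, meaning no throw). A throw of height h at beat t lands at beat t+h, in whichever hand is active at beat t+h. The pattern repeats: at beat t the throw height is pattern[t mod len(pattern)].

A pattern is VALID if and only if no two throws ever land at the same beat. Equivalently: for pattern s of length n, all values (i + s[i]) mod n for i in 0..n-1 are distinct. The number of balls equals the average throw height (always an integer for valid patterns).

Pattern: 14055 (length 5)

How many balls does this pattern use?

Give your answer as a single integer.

Pattern = [1, 4, 0, 5, 5], length n = 5
  position 0: throw height = 1, running sum = 1
  position 1: throw height = 4, running sum = 5
  position 2: throw height = 0, running sum = 5
  position 3: throw height = 5, running sum = 10
  position 4: throw height = 5, running sum = 15
Total sum = 15; balls = sum / n = 15 / 5 = 3

Answer: 3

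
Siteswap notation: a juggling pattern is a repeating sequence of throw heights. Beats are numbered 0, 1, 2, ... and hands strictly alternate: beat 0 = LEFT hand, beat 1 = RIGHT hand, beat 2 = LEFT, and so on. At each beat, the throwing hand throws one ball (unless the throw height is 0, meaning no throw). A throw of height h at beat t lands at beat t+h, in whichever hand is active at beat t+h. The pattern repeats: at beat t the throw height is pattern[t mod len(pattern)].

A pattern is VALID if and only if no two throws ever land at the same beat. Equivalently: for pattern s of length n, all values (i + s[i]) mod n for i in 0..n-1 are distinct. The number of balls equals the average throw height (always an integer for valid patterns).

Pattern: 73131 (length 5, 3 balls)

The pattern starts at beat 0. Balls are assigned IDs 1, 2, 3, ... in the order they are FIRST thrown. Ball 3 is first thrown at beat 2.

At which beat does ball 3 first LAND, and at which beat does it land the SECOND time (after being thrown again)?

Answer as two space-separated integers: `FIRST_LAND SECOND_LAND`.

Beat 0 (L): throw ball1 h=7 -> lands@7:R; in-air after throw: [b1@7:R]
Beat 1 (R): throw ball2 h=3 -> lands@4:L; in-air after throw: [b2@4:L b1@7:R]
Beat 2 (L): throw ball3 h=1 -> lands@3:R; in-air after throw: [b3@3:R b2@4:L b1@7:R]
Beat 3 (R): throw ball3 h=3 -> lands@6:L; in-air after throw: [b2@4:L b3@6:L b1@7:R]
Beat 4 (L): throw ball2 h=1 -> lands@5:R; in-air after throw: [b2@5:R b3@6:L b1@7:R]
Beat 5 (R): throw ball2 h=7 -> lands@12:L; in-air after throw: [b3@6:L b1@7:R b2@12:L]
Beat 6 (L): throw ball3 h=3 -> lands@9:R; in-air after throw: [b1@7:R b3@9:R b2@12:L]
Ball 3: thrown@2 h=1 -> first land @3; rethrown@3 h=3 -> second land @6

Answer: 3 6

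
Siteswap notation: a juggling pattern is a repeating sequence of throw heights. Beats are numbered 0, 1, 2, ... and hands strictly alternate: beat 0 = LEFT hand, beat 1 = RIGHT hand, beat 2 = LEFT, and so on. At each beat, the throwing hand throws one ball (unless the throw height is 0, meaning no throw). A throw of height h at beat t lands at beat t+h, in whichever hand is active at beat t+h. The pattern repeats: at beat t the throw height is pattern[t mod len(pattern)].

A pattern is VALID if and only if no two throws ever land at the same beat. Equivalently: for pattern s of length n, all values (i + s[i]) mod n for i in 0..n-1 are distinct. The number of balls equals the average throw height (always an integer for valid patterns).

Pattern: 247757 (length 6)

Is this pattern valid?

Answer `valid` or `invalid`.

Answer: invalid

Derivation:
i=0: (i + s[i]) mod n = (0 + 2) mod 6 = 2
i=1: (i + s[i]) mod n = (1 + 4) mod 6 = 5
i=2: (i + s[i]) mod n = (2 + 7) mod 6 = 3
i=3: (i + s[i]) mod n = (3 + 7) mod 6 = 4
i=4: (i + s[i]) mod n = (4 + 5) mod 6 = 3
i=5: (i + s[i]) mod n = (5 + 7) mod 6 = 0
Residues: [2, 5, 3, 4, 3, 0], distinct: False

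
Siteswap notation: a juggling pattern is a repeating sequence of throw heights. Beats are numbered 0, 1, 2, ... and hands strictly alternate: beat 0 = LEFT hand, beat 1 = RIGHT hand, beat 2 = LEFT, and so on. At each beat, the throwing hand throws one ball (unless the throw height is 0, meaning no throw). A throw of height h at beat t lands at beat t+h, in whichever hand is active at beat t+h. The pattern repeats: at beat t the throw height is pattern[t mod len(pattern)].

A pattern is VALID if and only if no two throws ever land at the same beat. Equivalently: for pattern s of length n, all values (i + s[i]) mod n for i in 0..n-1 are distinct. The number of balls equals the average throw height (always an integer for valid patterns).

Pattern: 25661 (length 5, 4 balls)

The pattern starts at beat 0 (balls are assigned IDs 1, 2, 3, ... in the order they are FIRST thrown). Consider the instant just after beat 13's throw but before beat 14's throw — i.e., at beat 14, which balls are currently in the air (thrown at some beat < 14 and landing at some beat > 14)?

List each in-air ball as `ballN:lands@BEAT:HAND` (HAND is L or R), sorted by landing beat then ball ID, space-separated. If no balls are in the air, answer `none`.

Answer: ball2:lands@16:L ball3:lands@18:L ball4:lands@19:R

Derivation:
Beat 0 (L): throw ball1 h=2 -> lands@2:L; in-air after throw: [b1@2:L]
Beat 1 (R): throw ball2 h=5 -> lands@6:L; in-air after throw: [b1@2:L b2@6:L]
Beat 2 (L): throw ball1 h=6 -> lands@8:L; in-air after throw: [b2@6:L b1@8:L]
Beat 3 (R): throw ball3 h=6 -> lands@9:R; in-air after throw: [b2@6:L b1@8:L b3@9:R]
Beat 4 (L): throw ball4 h=1 -> lands@5:R; in-air after throw: [b4@5:R b2@6:L b1@8:L b3@9:R]
Beat 5 (R): throw ball4 h=2 -> lands@7:R; in-air after throw: [b2@6:L b4@7:R b1@8:L b3@9:R]
Beat 6 (L): throw ball2 h=5 -> lands@11:R; in-air after throw: [b4@7:R b1@8:L b3@9:R b2@11:R]
Beat 7 (R): throw ball4 h=6 -> lands@13:R; in-air after throw: [b1@8:L b3@9:R b2@11:R b4@13:R]
Beat 8 (L): throw ball1 h=6 -> lands@14:L; in-air after throw: [b3@9:R b2@11:R b4@13:R b1@14:L]
Beat 9 (R): throw ball3 h=1 -> lands@10:L; in-air after throw: [b3@10:L b2@11:R b4@13:R b1@14:L]
Beat 10 (L): throw ball3 h=2 -> lands@12:L; in-air after throw: [b2@11:R b3@12:L b4@13:R b1@14:L]
Beat 11 (R): throw ball2 h=5 -> lands@16:L; in-air after throw: [b3@12:L b4@13:R b1@14:L b2@16:L]
Beat 12 (L): throw ball3 h=6 -> lands@18:L; in-air after throw: [b4@13:R b1@14:L b2@16:L b3@18:L]
Beat 13 (R): throw ball4 h=6 -> lands@19:R; in-air after throw: [b1@14:L b2@16:L b3@18:L b4@19:R]
Beat 14 (L): throw ball1 h=1 -> lands@15:R; in-air after throw: [b1@15:R b2@16:L b3@18:L b4@19:R]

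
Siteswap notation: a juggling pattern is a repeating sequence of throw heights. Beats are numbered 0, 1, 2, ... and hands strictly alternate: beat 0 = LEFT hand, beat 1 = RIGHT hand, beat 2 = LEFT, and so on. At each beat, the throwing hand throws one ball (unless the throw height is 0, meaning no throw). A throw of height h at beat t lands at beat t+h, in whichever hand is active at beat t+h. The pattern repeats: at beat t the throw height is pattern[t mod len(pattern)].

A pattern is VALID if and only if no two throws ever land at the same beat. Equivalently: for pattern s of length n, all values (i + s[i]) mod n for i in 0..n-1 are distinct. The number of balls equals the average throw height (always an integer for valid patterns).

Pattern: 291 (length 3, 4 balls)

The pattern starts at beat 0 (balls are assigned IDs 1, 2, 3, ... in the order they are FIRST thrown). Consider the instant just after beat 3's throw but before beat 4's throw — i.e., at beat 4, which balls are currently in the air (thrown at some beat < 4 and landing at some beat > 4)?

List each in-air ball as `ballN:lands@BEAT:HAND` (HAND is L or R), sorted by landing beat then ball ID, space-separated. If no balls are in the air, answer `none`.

Answer: ball1:lands@5:R ball2:lands@10:L

Derivation:
Beat 0 (L): throw ball1 h=2 -> lands@2:L; in-air after throw: [b1@2:L]
Beat 1 (R): throw ball2 h=9 -> lands@10:L; in-air after throw: [b1@2:L b2@10:L]
Beat 2 (L): throw ball1 h=1 -> lands@3:R; in-air after throw: [b1@3:R b2@10:L]
Beat 3 (R): throw ball1 h=2 -> lands@5:R; in-air after throw: [b1@5:R b2@10:L]
Beat 4 (L): throw ball3 h=9 -> lands@13:R; in-air after throw: [b1@5:R b2@10:L b3@13:R]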